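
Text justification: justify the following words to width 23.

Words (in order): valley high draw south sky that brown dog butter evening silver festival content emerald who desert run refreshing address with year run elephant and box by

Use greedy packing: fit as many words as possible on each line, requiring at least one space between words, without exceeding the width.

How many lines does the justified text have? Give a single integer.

Line 1: ['valley', 'high', 'draw', 'south'] (min_width=22, slack=1)
Line 2: ['sky', 'that', 'brown', 'dog'] (min_width=18, slack=5)
Line 3: ['butter', 'evening', 'silver'] (min_width=21, slack=2)
Line 4: ['festival', 'content'] (min_width=16, slack=7)
Line 5: ['emerald', 'who', 'desert', 'run'] (min_width=22, slack=1)
Line 6: ['refreshing', 'address', 'with'] (min_width=23, slack=0)
Line 7: ['year', 'run', 'elephant', 'and'] (min_width=21, slack=2)
Line 8: ['box', 'by'] (min_width=6, slack=17)
Total lines: 8

Answer: 8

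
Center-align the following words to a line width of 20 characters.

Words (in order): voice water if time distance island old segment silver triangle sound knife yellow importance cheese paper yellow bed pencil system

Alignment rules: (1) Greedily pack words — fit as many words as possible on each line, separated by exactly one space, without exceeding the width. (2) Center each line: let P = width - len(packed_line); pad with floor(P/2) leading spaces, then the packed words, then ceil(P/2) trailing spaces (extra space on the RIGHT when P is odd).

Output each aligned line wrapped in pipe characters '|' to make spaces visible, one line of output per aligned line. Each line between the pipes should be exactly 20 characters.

Answer: |voice water if time |
|distance island old |
|   segment silver   |
|triangle sound knife|
| yellow importance  |
|cheese paper yellow |
| bed pencil system  |

Derivation:
Line 1: ['voice', 'water', 'if', 'time'] (min_width=19, slack=1)
Line 2: ['distance', 'island', 'old'] (min_width=19, slack=1)
Line 3: ['segment', 'silver'] (min_width=14, slack=6)
Line 4: ['triangle', 'sound', 'knife'] (min_width=20, slack=0)
Line 5: ['yellow', 'importance'] (min_width=17, slack=3)
Line 6: ['cheese', 'paper', 'yellow'] (min_width=19, slack=1)
Line 7: ['bed', 'pencil', 'system'] (min_width=17, slack=3)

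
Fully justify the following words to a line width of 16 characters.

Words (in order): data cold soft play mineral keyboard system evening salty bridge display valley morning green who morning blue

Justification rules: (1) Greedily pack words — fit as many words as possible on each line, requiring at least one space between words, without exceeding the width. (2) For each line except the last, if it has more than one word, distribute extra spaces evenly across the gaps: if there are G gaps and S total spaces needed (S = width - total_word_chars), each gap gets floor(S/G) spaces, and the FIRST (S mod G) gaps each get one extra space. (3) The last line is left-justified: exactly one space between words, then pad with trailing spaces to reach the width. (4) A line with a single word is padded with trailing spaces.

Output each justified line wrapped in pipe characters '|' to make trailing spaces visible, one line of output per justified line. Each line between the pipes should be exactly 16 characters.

Answer: |data  cold  soft|
|play     mineral|
|keyboard  system|
|evening    salty|
|bridge   display|
|valley   morning|
|green        who|
|morning blue    |

Derivation:
Line 1: ['data', 'cold', 'soft'] (min_width=14, slack=2)
Line 2: ['play', 'mineral'] (min_width=12, slack=4)
Line 3: ['keyboard', 'system'] (min_width=15, slack=1)
Line 4: ['evening', 'salty'] (min_width=13, slack=3)
Line 5: ['bridge', 'display'] (min_width=14, slack=2)
Line 6: ['valley', 'morning'] (min_width=14, slack=2)
Line 7: ['green', 'who'] (min_width=9, slack=7)
Line 8: ['morning', 'blue'] (min_width=12, slack=4)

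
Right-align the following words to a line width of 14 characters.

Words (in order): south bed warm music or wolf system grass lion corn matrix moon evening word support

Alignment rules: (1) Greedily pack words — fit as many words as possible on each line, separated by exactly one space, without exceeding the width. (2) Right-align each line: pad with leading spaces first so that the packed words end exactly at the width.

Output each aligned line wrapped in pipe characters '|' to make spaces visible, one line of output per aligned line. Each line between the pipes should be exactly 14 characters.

Answer: |south bed warm|
| music or wolf|
|  system grass|
|     lion corn|
|   matrix moon|
|  evening word|
|       support|

Derivation:
Line 1: ['south', 'bed', 'warm'] (min_width=14, slack=0)
Line 2: ['music', 'or', 'wolf'] (min_width=13, slack=1)
Line 3: ['system', 'grass'] (min_width=12, slack=2)
Line 4: ['lion', 'corn'] (min_width=9, slack=5)
Line 5: ['matrix', 'moon'] (min_width=11, slack=3)
Line 6: ['evening', 'word'] (min_width=12, slack=2)
Line 7: ['support'] (min_width=7, slack=7)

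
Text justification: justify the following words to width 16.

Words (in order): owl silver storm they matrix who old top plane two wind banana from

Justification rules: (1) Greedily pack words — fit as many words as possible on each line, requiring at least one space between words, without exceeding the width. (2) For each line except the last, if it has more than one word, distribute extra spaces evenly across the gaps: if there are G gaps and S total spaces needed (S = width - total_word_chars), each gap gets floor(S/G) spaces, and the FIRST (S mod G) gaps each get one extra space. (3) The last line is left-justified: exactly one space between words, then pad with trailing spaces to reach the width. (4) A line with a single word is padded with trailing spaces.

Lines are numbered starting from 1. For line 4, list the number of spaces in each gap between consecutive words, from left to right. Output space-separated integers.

Answer: 2 1

Derivation:
Line 1: ['owl', 'silver', 'storm'] (min_width=16, slack=0)
Line 2: ['they', 'matrix', 'who'] (min_width=15, slack=1)
Line 3: ['old', 'top', 'plane'] (min_width=13, slack=3)
Line 4: ['two', 'wind', 'banana'] (min_width=15, slack=1)
Line 5: ['from'] (min_width=4, slack=12)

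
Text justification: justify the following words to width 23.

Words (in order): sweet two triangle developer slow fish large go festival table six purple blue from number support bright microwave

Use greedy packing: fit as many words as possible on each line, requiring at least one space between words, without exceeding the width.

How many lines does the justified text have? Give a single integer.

Answer: 6

Derivation:
Line 1: ['sweet', 'two', 'triangle'] (min_width=18, slack=5)
Line 2: ['developer', 'slow', 'fish'] (min_width=19, slack=4)
Line 3: ['large', 'go', 'festival', 'table'] (min_width=23, slack=0)
Line 4: ['six', 'purple', 'blue', 'from'] (min_width=20, slack=3)
Line 5: ['number', 'support', 'bright'] (min_width=21, slack=2)
Line 6: ['microwave'] (min_width=9, slack=14)
Total lines: 6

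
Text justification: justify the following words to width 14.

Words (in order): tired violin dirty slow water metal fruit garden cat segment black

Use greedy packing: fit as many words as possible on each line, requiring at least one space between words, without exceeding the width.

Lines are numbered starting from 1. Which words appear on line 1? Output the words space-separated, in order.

Line 1: ['tired', 'violin'] (min_width=12, slack=2)
Line 2: ['dirty', 'slow'] (min_width=10, slack=4)
Line 3: ['water', 'metal'] (min_width=11, slack=3)
Line 4: ['fruit', 'garden'] (min_width=12, slack=2)
Line 5: ['cat', 'segment'] (min_width=11, slack=3)
Line 6: ['black'] (min_width=5, slack=9)

Answer: tired violin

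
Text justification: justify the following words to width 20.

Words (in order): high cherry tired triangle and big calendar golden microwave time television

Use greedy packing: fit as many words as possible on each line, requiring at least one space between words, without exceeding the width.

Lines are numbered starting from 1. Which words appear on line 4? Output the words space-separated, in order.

Line 1: ['high', 'cherry', 'tired'] (min_width=17, slack=3)
Line 2: ['triangle', 'and', 'big'] (min_width=16, slack=4)
Line 3: ['calendar', 'golden'] (min_width=15, slack=5)
Line 4: ['microwave', 'time'] (min_width=14, slack=6)
Line 5: ['television'] (min_width=10, slack=10)

Answer: microwave time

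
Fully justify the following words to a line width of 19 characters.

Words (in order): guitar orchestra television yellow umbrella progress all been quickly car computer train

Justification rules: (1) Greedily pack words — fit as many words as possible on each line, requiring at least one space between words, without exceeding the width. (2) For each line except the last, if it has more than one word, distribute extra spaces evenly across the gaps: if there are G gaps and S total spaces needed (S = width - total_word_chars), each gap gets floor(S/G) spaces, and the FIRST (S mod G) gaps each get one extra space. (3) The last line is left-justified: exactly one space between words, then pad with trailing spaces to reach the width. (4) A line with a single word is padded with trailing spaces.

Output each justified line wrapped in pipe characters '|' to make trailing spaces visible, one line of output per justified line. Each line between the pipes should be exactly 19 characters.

Answer: |guitar    orchestra|
|television   yellow|
|umbrella   progress|
|all   been  quickly|
|car computer train |

Derivation:
Line 1: ['guitar', 'orchestra'] (min_width=16, slack=3)
Line 2: ['television', 'yellow'] (min_width=17, slack=2)
Line 3: ['umbrella', 'progress'] (min_width=17, slack=2)
Line 4: ['all', 'been', 'quickly'] (min_width=16, slack=3)
Line 5: ['car', 'computer', 'train'] (min_width=18, slack=1)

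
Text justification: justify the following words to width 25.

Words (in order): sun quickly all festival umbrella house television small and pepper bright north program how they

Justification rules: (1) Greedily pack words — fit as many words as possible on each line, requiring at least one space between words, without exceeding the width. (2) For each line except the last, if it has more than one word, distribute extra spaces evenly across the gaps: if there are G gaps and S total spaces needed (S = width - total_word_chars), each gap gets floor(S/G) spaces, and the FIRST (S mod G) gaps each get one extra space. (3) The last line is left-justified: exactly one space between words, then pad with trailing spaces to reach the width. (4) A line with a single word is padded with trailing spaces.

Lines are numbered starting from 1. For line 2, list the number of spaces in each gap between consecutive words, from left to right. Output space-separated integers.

Answer: 1 1

Derivation:
Line 1: ['sun', 'quickly', 'all', 'festival'] (min_width=24, slack=1)
Line 2: ['umbrella', 'house', 'television'] (min_width=25, slack=0)
Line 3: ['small', 'and', 'pepper', 'bright'] (min_width=23, slack=2)
Line 4: ['north', 'program', 'how', 'they'] (min_width=22, slack=3)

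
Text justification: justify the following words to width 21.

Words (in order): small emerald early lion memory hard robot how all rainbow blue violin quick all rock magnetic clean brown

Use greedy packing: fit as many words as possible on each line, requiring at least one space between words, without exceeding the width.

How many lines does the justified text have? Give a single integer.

Line 1: ['small', 'emerald', 'early'] (min_width=19, slack=2)
Line 2: ['lion', 'memory', 'hard'] (min_width=16, slack=5)
Line 3: ['robot', 'how', 'all', 'rainbow'] (min_width=21, slack=0)
Line 4: ['blue', 'violin', 'quick', 'all'] (min_width=21, slack=0)
Line 5: ['rock', 'magnetic', 'clean'] (min_width=19, slack=2)
Line 6: ['brown'] (min_width=5, slack=16)
Total lines: 6

Answer: 6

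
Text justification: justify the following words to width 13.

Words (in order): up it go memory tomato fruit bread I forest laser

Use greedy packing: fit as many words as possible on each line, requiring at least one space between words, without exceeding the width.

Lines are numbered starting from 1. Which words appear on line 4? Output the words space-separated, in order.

Line 1: ['up', 'it', 'go'] (min_width=8, slack=5)
Line 2: ['memory', 'tomato'] (min_width=13, slack=0)
Line 3: ['fruit', 'bread', 'I'] (min_width=13, slack=0)
Line 4: ['forest', 'laser'] (min_width=12, slack=1)

Answer: forest laser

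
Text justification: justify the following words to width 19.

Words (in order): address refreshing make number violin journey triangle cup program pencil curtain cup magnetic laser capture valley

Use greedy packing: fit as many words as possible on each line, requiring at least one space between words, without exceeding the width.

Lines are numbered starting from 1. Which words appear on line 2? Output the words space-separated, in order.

Answer: make number violin

Derivation:
Line 1: ['address', 'refreshing'] (min_width=18, slack=1)
Line 2: ['make', 'number', 'violin'] (min_width=18, slack=1)
Line 3: ['journey', 'triangle'] (min_width=16, slack=3)
Line 4: ['cup', 'program', 'pencil'] (min_width=18, slack=1)
Line 5: ['curtain', 'cup'] (min_width=11, slack=8)
Line 6: ['magnetic', 'laser'] (min_width=14, slack=5)
Line 7: ['capture', 'valley'] (min_width=14, slack=5)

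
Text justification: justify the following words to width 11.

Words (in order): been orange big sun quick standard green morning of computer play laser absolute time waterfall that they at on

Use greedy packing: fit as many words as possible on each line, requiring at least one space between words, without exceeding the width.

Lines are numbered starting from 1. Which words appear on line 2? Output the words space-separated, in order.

Answer: big sun

Derivation:
Line 1: ['been', 'orange'] (min_width=11, slack=0)
Line 2: ['big', 'sun'] (min_width=7, slack=4)
Line 3: ['quick'] (min_width=5, slack=6)
Line 4: ['standard'] (min_width=8, slack=3)
Line 5: ['green'] (min_width=5, slack=6)
Line 6: ['morning', 'of'] (min_width=10, slack=1)
Line 7: ['computer'] (min_width=8, slack=3)
Line 8: ['play', 'laser'] (min_width=10, slack=1)
Line 9: ['absolute'] (min_width=8, slack=3)
Line 10: ['time'] (min_width=4, slack=7)
Line 11: ['waterfall'] (min_width=9, slack=2)
Line 12: ['that', 'they'] (min_width=9, slack=2)
Line 13: ['at', 'on'] (min_width=5, slack=6)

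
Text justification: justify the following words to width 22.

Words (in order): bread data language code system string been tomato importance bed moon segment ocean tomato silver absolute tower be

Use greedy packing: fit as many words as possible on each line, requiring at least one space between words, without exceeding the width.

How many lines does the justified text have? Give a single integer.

Answer: 6

Derivation:
Line 1: ['bread', 'data', 'language'] (min_width=19, slack=3)
Line 2: ['code', 'system', 'string'] (min_width=18, slack=4)
Line 3: ['been', 'tomato', 'importance'] (min_width=22, slack=0)
Line 4: ['bed', 'moon', 'segment', 'ocean'] (min_width=22, slack=0)
Line 5: ['tomato', 'silver', 'absolute'] (min_width=22, slack=0)
Line 6: ['tower', 'be'] (min_width=8, slack=14)
Total lines: 6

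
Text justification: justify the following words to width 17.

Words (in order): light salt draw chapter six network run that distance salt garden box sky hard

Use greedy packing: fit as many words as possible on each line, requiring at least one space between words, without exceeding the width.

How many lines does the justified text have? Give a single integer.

Line 1: ['light', 'salt', 'draw'] (min_width=15, slack=2)
Line 2: ['chapter', 'six'] (min_width=11, slack=6)
Line 3: ['network', 'run', 'that'] (min_width=16, slack=1)
Line 4: ['distance', 'salt'] (min_width=13, slack=4)
Line 5: ['garden', 'box', 'sky'] (min_width=14, slack=3)
Line 6: ['hard'] (min_width=4, slack=13)
Total lines: 6

Answer: 6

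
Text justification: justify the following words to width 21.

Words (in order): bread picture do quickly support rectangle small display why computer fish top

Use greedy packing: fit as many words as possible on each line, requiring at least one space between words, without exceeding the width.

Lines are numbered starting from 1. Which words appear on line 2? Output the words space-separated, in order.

Answer: quickly support

Derivation:
Line 1: ['bread', 'picture', 'do'] (min_width=16, slack=5)
Line 2: ['quickly', 'support'] (min_width=15, slack=6)
Line 3: ['rectangle', 'small'] (min_width=15, slack=6)
Line 4: ['display', 'why', 'computer'] (min_width=20, slack=1)
Line 5: ['fish', 'top'] (min_width=8, slack=13)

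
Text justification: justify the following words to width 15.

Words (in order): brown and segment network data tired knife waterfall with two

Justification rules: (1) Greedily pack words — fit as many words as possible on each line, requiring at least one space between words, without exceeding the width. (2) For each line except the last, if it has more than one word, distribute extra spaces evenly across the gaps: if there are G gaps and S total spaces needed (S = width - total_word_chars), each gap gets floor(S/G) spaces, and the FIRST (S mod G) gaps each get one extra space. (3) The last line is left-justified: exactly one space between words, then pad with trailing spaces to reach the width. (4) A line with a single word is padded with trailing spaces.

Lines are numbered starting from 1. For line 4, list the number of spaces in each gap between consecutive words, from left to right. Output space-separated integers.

Answer: 1

Derivation:
Line 1: ['brown', 'and'] (min_width=9, slack=6)
Line 2: ['segment', 'network'] (min_width=15, slack=0)
Line 3: ['data', 'tired'] (min_width=10, slack=5)
Line 4: ['knife', 'waterfall'] (min_width=15, slack=0)
Line 5: ['with', 'two'] (min_width=8, slack=7)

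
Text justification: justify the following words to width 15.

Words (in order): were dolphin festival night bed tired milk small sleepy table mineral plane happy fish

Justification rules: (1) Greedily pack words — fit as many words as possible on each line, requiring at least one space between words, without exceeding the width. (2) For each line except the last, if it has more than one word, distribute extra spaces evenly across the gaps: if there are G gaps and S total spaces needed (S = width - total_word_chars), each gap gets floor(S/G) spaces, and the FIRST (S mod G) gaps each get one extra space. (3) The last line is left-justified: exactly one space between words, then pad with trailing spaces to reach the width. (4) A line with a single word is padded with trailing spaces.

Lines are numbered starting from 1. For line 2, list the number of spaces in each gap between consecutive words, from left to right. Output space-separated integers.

Answer: 2

Derivation:
Line 1: ['were', 'dolphin'] (min_width=12, slack=3)
Line 2: ['festival', 'night'] (min_width=14, slack=1)
Line 3: ['bed', 'tired', 'milk'] (min_width=14, slack=1)
Line 4: ['small', 'sleepy'] (min_width=12, slack=3)
Line 5: ['table', 'mineral'] (min_width=13, slack=2)
Line 6: ['plane', 'happy'] (min_width=11, slack=4)
Line 7: ['fish'] (min_width=4, slack=11)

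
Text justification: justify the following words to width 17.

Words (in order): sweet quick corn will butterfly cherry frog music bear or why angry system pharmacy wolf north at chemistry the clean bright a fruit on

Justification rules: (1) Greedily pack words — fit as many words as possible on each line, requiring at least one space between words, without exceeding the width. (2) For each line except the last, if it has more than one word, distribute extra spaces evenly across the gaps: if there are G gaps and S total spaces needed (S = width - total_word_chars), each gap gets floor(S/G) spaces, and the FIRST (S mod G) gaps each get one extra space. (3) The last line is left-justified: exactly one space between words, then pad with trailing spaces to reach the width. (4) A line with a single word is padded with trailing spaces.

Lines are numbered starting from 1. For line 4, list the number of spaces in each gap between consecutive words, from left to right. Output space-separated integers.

Answer: 1 1 1

Derivation:
Line 1: ['sweet', 'quick', 'corn'] (min_width=16, slack=1)
Line 2: ['will', 'butterfly'] (min_width=14, slack=3)
Line 3: ['cherry', 'frog', 'music'] (min_width=17, slack=0)
Line 4: ['bear', 'or', 'why', 'angry'] (min_width=17, slack=0)
Line 5: ['system', 'pharmacy'] (min_width=15, slack=2)
Line 6: ['wolf', 'north', 'at'] (min_width=13, slack=4)
Line 7: ['chemistry', 'the'] (min_width=13, slack=4)
Line 8: ['clean', 'bright', 'a'] (min_width=14, slack=3)
Line 9: ['fruit', 'on'] (min_width=8, slack=9)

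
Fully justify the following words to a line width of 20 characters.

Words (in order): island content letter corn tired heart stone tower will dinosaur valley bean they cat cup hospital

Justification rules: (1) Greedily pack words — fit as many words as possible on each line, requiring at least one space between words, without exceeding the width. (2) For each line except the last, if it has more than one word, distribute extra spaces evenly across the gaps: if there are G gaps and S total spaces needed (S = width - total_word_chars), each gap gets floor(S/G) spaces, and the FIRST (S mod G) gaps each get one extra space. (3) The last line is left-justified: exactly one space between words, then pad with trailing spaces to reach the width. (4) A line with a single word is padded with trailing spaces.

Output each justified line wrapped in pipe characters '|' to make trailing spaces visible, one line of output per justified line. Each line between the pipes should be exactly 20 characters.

Answer: |island       content|
|letter   corn  tired|
|heart   stone  tower|
|will dinosaur valley|
|bean  they  cat  cup|
|hospital            |

Derivation:
Line 1: ['island', 'content'] (min_width=14, slack=6)
Line 2: ['letter', 'corn', 'tired'] (min_width=17, slack=3)
Line 3: ['heart', 'stone', 'tower'] (min_width=17, slack=3)
Line 4: ['will', 'dinosaur', 'valley'] (min_width=20, slack=0)
Line 5: ['bean', 'they', 'cat', 'cup'] (min_width=17, slack=3)
Line 6: ['hospital'] (min_width=8, slack=12)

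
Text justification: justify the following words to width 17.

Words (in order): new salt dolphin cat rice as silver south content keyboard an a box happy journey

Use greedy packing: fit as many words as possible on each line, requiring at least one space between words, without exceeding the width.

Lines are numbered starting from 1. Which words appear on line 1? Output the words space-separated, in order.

Answer: new salt dolphin

Derivation:
Line 1: ['new', 'salt', 'dolphin'] (min_width=16, slack=1)
Line 2: ['cat', 'rice', 'as'] (min_width=11, slack=6)
Line 3: ['silver', 'south'] (min_width=12, slack=5)
Line 4: ['content', 'keyboard'] (min_width=16, slack=1)
Line 5: ['an', 'a', 'box', 'happy'] (min_width=14, slack=3)
Line 6: ['journey'] (min_width=7, slack=10)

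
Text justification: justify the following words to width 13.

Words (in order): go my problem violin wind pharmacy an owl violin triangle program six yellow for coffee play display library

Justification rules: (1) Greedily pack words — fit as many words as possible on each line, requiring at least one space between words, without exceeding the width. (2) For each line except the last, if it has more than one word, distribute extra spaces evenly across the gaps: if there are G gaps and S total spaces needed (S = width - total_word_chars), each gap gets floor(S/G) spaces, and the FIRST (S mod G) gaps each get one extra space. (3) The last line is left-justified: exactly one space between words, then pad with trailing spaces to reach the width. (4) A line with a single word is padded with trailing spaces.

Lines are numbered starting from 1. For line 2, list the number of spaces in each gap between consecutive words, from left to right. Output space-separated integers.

Line 1: ['go', 'my', 'problem'] (min_width=13, slack=0)
Line 2: ['violin', 'wind'] (min_width=11, slack=2)
Line 3: ['pharmacy', 'an'] (min_width=11, slack=2)
Line 4: ['owl', 'violin'] (min_width=10, slack=3)
Line 5: ['triangle'] (min_width=8, slack=5)
Line 6: ['program', 'six'] (min_width=11, slack=2)
Line 7: ['yellow', 'for'] (min_width=10, slack=3)
Line 8: ['coffee', 'play'] (min_width=11, slack=2)
Line 9: ['display'] (min_width=7, slack=6)
Line 10: ['library'] (min_width=7, slack=6)

Answer: 3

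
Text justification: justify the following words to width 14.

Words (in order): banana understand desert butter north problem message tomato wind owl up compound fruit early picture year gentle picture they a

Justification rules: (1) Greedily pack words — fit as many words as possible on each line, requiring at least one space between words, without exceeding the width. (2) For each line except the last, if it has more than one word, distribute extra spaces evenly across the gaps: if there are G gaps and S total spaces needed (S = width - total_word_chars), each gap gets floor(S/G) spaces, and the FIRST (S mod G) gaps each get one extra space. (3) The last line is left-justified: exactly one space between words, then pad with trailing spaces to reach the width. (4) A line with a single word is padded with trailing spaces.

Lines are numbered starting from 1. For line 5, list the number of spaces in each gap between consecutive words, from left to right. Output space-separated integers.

Answer: 1

Derivation:
Line 1: ['banana'] (min_width=6, slack=8)
Line 2: ['understand'] (min_width=10, slack=4)
Line 3: ['desert', 'butter'] (min_width=13, slack=1)
Line 4: ['north', 'problem'] (min_width=13, slack=1)
Line 5: ['message', 'tomato'] (min_width=14, slack=0)
Line 6: ['wind', 'owl', 'up'] (min_width=11, slack=3)
Line 7: ['compound', 'fruit'] (min_width=14, slack=0)
Line 8: ['early', 'picture'] (min_width=13, slack=1)
Line 9: ['year', 'gentle'] (min_width=11, slack=3)
Line 10: ['picture', 'they', 'a'] (min_width=14, slack=0)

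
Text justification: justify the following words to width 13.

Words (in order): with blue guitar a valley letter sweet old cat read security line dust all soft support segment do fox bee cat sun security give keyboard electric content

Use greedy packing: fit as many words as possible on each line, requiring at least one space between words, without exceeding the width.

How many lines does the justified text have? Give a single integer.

Line 1: ['with', 'blue'] (min_width=9, slack=4)
Line 2: ['guitar', 'a'] (min_width=8, slack=5)
Line 3: ['valley', 'letter'] (min_width=13, slack=0)
Line 4: ['sweet', 'old', 'cat'] (min_width=13, slack=0)
Line 5: ['read', 'security'] (min_width=13, slack=0)
Line 6: ['line', 'dust', 'all'] (min_width=13, slack=0)
Line 7: ['soft', 'support'] (min_width=12, slack=1)
Line 8: ['segment', 'do'] (min_width=10, slack=3)
Line 9: ['fox', 'bee', 'cat'] (min_width=11, slack=2)
Line 10: ['sun', 'security'] (min_width=12, slack=1)
Line 11: ['give', 'keyboard'] (min_width=13, slack=0)
Line 12: ['electric'] (min_width=8, slack=5)
Line 13: ['content'] (min_width=7, slack=6)
Total lines: 13

Answer: 13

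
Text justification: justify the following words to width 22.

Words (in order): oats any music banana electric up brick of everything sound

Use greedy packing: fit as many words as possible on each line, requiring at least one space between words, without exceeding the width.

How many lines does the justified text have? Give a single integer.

Answer: 3

Derivation:
Line 1: ['oats', 'any', 'music', 'banana'] (min_width=21, slack=1)
Line 2: ['electric', 'up', 'brick', 'of'] (min_width=20, slack=2)
Line 3: ['everything', 'sound'] (min_width=16, slack=6)
Total lines: 3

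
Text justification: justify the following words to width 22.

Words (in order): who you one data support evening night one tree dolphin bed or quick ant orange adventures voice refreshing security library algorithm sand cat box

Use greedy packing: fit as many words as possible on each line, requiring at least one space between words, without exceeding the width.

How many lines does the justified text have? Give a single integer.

Line 1: ['who', 'you', 'one', 'data'] (min_width=16, slack=6)
Line 2: ['support', 'evening', 'night'] (min_width=21, slack=1)
Line 3: ['one', 'tree', 'dolphin', 'bed'] (min_width=20, slack=2)
Line 4: ['or', 'quick', 'ant', 'orange'] (min_width=19, slack=3)
Line 5: ['adventures', 'voice'] (min_width=16, slack=6)
Line 6: ['refreshing', 'security'] (min_width=19, slack=3)
Line 7: ['library', 'algorithm', 'sand'] (min_width=22, slack=0)
Line 8: ['cat', 'box'] (min_width=7, slack=15)
Total lines: 8

Answer: 8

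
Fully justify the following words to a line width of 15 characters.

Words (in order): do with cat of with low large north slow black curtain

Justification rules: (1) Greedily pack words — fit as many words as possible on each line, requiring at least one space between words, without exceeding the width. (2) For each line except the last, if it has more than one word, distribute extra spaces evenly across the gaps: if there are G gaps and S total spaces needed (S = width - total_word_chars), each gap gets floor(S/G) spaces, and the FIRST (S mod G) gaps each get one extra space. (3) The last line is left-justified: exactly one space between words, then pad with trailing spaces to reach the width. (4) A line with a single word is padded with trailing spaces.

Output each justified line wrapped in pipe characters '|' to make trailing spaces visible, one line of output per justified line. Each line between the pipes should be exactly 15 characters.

Line 1: ['do', 'with', 'cat', 'of'] (min_width=14, slack=1)
Line 2: ['with', 'low', 'large'] (min_width=14, slack=1)
Line 3: ['north', 'slow'] (min_width=10, slack=5)
Line 4: ['black', 'curtain'] (min_width=13, slack=2)

Answer: |do  with cat of|
|with  low large|
|north      slow|
|black curtain  |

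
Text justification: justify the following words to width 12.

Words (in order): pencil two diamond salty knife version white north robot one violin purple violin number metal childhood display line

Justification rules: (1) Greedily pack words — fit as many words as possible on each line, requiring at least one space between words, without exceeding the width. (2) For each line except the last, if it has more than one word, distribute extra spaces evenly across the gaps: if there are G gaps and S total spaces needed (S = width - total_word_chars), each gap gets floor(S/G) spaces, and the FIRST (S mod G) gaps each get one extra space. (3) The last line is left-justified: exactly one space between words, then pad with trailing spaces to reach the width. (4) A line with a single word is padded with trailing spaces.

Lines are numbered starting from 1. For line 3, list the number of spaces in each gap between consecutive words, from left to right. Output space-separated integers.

Line 1: ['pencil', 'two'] (min_width=10, slack=2)
Line 2: ['diamond'] (min_width=7, slack=5)
Line 3: ['salty', 'knife'] (min_width=11, slack=1)
Line 4: ['version'] (min_width=7, slack=5)
Line 5: ['white', 'north'] (min_width=11, slack=1)
Line 6: ['robot', 'one'] (min_width=9, slack=3)
Line 7: ['violin'] (min_width=6, slack=6)
Line 8: ['purple'] (min_width=6, slack=6)
Line 9: ['violin'] (min_width=6, slack=6)
Line 10: ['number', 'metal'] (min_width=12, slack=0)
Line 11: ['childhood'] (min_width=9, slack=3)
Line 12: ['display', 'line'] (min_width=12, slack=0)

Answer: 2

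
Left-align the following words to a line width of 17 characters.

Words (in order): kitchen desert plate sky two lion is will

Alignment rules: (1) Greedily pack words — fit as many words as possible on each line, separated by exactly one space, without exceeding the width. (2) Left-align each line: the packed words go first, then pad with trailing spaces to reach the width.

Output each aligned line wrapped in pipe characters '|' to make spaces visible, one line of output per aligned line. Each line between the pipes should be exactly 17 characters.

Answer: |kitchen desert   |
|plate sky two    |
|lion is will     |

Derivation:
Line 1: ['kitchen', 'desert'] (min_width=14, slack=3)
Line 2: ['plate', 'sky', 'two'] (min_width=13, slack=4)
Line 3: ['lion', 'is', 'will'] (min_width=12, slack=5)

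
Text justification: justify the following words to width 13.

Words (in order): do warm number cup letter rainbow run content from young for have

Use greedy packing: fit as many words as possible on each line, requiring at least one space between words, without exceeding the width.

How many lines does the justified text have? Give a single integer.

Answer: 7

Derivation:
Line 1: ['do', 'warm'] (min_width=7, slack=6)
Line 2: ['number', 'cup'] (min_width=10, slack=3)
Line 3: ['letter'] (min_width=6, slack=7)
Line 4: ['rainbow', 'run'] (min_width=11, slack=2)
Line 5: ['content', 'from'] (min_width=12, slack=1)
Line 6: ['young', 'for'] (min_width=9, slack=4)
Line 7: ['have'] (min_width=4, slack=9)
Total lines: 7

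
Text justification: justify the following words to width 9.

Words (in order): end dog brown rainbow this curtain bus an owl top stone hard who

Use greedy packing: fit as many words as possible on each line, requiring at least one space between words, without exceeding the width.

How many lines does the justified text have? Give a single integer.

Line 1: ['end', 'dog'] (min_width=7, slack=2)
Line 2: ['brown'] (min_width=5, slack=4)
Line 3: ['rainbow'] (min_width=7, slack=2)
Line 4: ['this'] (min_width=4, slack=5)
Line 5: ['curtain'] (min_width=7, slack=2)
Line 6: ['bus', 'an'] (min_width=6, slack=3)
Line 7: ['owl', 'top'] (min_width=7, slack=2)
Line 8: ['stone'] (min_width=5, slack=4)
Line 9: ['hard', 'who'] (min_width=8, slack=1)
Total lines: 9

Answer: 9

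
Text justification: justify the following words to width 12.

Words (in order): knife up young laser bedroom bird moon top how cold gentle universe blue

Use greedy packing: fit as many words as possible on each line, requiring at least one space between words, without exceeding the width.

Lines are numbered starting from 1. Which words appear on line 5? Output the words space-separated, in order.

Line 1: ['knife', 'up'] (min_width=8, slack=4)
Line 2: ['young', 'laser'] (min_width=11, slack=1)
Line 3: ['bedroom', 'bird'] (min_width=12, slack=0)
Line 4: ['moon', 'top', 'how'] (min_width=12, slack=0)
Line 5: ['cold', 'gentle'] (min_width=11, slack=1)
Line 6: ['universe'] (min_width=8, slack=4)
Line 7: ['blue'] (min_width=4, slack=8)

Answer: cold gentle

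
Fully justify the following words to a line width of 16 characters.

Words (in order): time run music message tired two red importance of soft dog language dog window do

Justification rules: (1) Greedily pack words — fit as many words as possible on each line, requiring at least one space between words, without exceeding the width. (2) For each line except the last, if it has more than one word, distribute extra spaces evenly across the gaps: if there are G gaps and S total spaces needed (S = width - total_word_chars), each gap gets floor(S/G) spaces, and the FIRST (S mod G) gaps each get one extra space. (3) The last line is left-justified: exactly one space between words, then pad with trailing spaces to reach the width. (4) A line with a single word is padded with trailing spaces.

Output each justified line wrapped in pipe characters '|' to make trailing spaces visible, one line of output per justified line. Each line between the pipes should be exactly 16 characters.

Answer: |time  run  music|
|message    tired|
|two          red|
|importance    of|
|soft         dog|
|language     dog|
|window do       |

Derivation:
Line 1: ['time', 'run', 'music'] (min_width=14, slack=2)
Line 2: ['message', 'tired'] (min_width=13, slack=3)
Line 3: ['two', 'red'] (min_width=7, slack=9)
Line 4: ['importance', 'of'] (min_width=13, slack=3)
Line 5: ['soft', 'dog'] (min_width=8, slack=8)
Line 6: ['language', 'dog'] (min_width=12, slack=4)
Line 7: ['window', 'do'] (min_width=9, slack=7)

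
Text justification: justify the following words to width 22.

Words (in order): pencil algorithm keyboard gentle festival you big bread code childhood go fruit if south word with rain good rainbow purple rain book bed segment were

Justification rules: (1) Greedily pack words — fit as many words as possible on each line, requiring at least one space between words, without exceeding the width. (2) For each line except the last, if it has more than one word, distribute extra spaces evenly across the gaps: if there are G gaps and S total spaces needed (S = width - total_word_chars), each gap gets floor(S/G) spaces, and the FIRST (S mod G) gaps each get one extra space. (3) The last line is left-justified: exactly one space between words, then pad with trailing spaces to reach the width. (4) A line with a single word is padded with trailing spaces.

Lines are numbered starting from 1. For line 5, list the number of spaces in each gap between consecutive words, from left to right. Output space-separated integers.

Line 1: ['pencil', 'algorithm'] (min_width=16, slack=6)
Line 2: ['keyboard', 'gentle'] (min_width=15, slack=7)
Line 3: ['festival', 'you', 'big', 'bread'] (min_width=22, slack=0)
Line 4: ['code', 'childhood', 'go'] (min_width=17, slack=5)
Line 5: ['fruit', 'if', 'south', 'word'] (min_width=19, slack=3)
Line 6: ['with', 'rain', 'good', 'rainbow'] (min_width=22, slack=0)
Line 7: ['purple', 'rain', 'book', 'bed'] (min_width=20, slack=2)
Line 8: ['segment', 'were'] (min_width=12, slack=10)

Answer: 2 2 2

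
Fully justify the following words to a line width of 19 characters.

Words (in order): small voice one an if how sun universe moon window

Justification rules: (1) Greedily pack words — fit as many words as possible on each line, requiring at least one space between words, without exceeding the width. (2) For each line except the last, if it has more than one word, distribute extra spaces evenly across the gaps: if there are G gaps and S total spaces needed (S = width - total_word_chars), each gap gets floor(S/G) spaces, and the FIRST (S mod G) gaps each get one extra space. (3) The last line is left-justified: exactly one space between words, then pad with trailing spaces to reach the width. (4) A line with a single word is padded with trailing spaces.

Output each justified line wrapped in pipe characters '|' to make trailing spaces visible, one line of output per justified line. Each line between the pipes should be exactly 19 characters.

Line 1: ['small', 'voice', 'one', 'an'] (min_width=18, slack=1)
Line 2: ['if', 'how', 'sun', 'universe'] (min_width=19, slack=0)
Line 3: ['moon', 'window'] (min_width=11, slack=8)

Answer: |small  voice one an|
|if how sun universe|
|moon window        |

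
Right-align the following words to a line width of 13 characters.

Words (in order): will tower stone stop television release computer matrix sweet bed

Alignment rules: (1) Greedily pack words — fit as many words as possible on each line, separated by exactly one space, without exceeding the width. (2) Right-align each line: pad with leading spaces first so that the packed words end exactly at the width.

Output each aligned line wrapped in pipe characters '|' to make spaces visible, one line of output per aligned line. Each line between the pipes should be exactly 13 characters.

Answer: |   will tower|
|   stone stop|
|   television|
|      release|
|     computer|
| matrix sweet|
|          bed|

Derivation:
Line 1: ['will', 'tower'] (min_width=10, slack=3)
Line 2: ['stone', 'stop'] (min_width=10, slack=3)
Line 3: ['television'] (min_width=10, slack=3)
Line 4: ['release'] (min_width=7, slack=6)
Line 5: ['computer'] (min_width=8, slack=5)
Line 6: ['matrix', 'sweet'] (min_width=12, slack=1)
Line 7: ['bed'] (min_width=3, slack=10)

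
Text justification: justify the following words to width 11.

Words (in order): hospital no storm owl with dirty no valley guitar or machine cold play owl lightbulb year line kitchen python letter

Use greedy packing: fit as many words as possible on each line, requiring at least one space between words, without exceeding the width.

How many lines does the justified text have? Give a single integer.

Answer: 13

Derivation:
Line 1: ['hospital', 'no'] (min_width=11, slack=0)
Line 2: ['storm', 'owl'] (min_width=9, slack=2)
Line 3: ['with', 'dirty'] (min_width=10, slack=1)
Line 4: ['no', 'valley'] (min_width=9, slack=2)
Line 5: ['guitar', 'or'] (min_width=9, slack=2)
Line 6: ['machine'] (min_width=7, slack=4)
Line 7: ['cold', 'play'] (min_width=9, slack=2)
Line 8: ['owl'] (min_width=3, slack=8)
Line 9: ['lightbulb'] (min_width=9, slack=2)
Line 10: ['year', 'line'] (min_width=9, slack=2)
Line 11: ['kitchen'] (min_width=7, slack=4)
Line 12: ['python'] (min_width=6, slack=5)
Line 13: ['letter'] (min_width=6, slack=5)
Total lines: 13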